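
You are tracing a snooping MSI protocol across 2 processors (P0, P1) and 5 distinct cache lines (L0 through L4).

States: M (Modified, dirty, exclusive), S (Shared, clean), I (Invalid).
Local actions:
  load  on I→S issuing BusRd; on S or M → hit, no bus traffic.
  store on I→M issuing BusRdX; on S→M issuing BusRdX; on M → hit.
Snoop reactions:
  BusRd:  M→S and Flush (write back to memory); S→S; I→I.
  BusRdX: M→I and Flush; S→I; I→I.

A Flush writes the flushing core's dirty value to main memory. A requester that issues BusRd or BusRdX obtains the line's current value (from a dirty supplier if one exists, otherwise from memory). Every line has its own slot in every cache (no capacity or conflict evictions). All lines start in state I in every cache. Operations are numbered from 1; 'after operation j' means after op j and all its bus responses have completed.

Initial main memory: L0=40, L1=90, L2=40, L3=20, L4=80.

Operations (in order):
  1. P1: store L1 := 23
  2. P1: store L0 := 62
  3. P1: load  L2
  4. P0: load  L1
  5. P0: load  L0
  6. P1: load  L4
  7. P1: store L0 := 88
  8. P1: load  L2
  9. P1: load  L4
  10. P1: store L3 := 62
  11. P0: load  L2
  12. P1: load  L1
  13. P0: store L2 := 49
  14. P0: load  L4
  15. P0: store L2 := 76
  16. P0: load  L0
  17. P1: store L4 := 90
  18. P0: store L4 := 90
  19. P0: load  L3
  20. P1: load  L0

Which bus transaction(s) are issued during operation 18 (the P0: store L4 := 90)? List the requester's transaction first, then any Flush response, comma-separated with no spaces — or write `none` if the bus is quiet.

bus = BusRdX,Flush

  op1 P1: store L1 := 23 → I/M on L1; bus BusRdX; mem=90
  op2 P1: store L0 := 62 → I/M on L0; bus BusRdX; mem=40
  op3 P1: load  L2 → I/S on L2; bus BusRd; mem=40
  op4 P0: load  L1 → S/S on L1; bus BusRd Flush; mem=23
  op5 P0: load  L0 → S/S on L0; bus BusRd Flush; mem=62
  op6 P1: load  L4 → I/S on L4; bus BusRd; mem=80
  op7 P1: store L0 := 88 → I/M on L0; bus BusRdX; mem=62
  op8 P1: load  L2 → I/S on L2; bus (none); mem=40
  op9 P1: load  L4 → I/S on L4; bus (none); mem=80
  op10 P1: store L3 := 62 → I/M on L3; bus BusRdX; mem=20
  op11 P0: load  L2 → S/S on L2; bus BusRd; mem=40
  op12 P1: load  L1 → S/S on L1; bus (none); mem=23
  op13 P0: store L2 := 49 → M/I on L2; bus BusRdX; mem=40
  op14 P0: load  L4 → S/S on L4; bus BusRd; mem=80
  op15 P0: store L2 := 76 → M/I on L2; bus (none); mem=40
  op16 P0: load  L0 → S/S on L0; bus BusRd Flush; mem=88
  op17 P1: store L4 := 90 → I/M on L4; bus BusRdX; mem=80
  op18 P0: store L4 := 90 → M/I on L4; bus BusRdX Flush; mem=90
  op19 P0: load  L3 → S/S on L3; bus BusRd Flush; mem=62
  op20 P1: load  L0 → S/S on L0; bus (none); mem=88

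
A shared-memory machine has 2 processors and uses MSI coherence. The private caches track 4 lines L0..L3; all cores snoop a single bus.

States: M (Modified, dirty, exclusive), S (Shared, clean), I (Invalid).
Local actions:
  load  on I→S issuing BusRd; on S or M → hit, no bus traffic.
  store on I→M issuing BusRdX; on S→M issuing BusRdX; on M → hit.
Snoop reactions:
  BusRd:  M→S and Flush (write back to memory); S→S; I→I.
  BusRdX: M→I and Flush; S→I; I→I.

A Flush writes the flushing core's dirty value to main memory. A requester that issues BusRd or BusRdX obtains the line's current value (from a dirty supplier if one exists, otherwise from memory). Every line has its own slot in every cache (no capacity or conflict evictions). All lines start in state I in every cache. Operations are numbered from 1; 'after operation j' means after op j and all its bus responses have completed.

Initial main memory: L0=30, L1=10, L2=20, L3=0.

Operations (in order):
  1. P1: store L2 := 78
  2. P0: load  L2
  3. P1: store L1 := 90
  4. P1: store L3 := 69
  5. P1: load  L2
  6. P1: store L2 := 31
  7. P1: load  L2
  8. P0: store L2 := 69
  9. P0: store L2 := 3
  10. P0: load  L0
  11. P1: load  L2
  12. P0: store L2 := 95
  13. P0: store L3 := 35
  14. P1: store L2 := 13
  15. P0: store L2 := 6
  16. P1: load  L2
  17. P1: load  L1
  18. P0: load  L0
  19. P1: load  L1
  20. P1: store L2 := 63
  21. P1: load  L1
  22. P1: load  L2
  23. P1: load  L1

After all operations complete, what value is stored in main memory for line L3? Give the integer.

  op1 P1: store L2 := 78 → I/M on L2; bus BusRdX; mem=20
  op2 P0: load  L2 → S/S on L2; bus BusRd Flush; mem=78
  op3 P1: store L1 := 90 → I/M on L1; bus BusRdX; mem=10
  op4 P1: store L3 := 69 → I/M on L3; bus BusRdX; mem=0
  op5 P1: load  L2 → S/S on L2; bus (none); mem=78
  op6 P1: store L2 := 31 → I/M on L2; bus BusRdX; mem=78
  op7 P1: load  L2 → I/M on L2; bus (none); mem=78
  op8 P0: store L2 := 69 → M/I on L2; bus BusRdX Flush; mem=31
  op9 P0: store L2 := 3 → M/I on L2; bus (none); mem=31
  op10 P0: load  L0 → S/I on L0; bus BusRd; mem=30
  op11 P1: load  L2 → S/S on L2; bus BusRd Flush; mem=3
  op12 P0: store L2 := 95 → M/I on L2; bus BusRdX; mem=3
  op13 P0: store L3 := 35 → M/I on L3; bus BusRdX Flush; mem=69
  op14 P1: store L2 := 13 → I/M on L2; bus BusRdX Flush; mem=95
  op15 P0: store L2 := 6 → M/I on L2; bus BusRdX Flush; mem=13
  op16 P1: load  L2 → S/S on L2; bus BusRd Flush; mem=6
  op17 P1: load  L1 → I/M on L1; bus (none); mem=10
  op18 P0: load  L0 → S/I on L0; bus (none); mem=30
  op19 P1: load  L1 → I/M on L1; bus (none); mem=10
  op20 P1: store L2 := 63 → I/M on L2; bus BusRdX; mem=6
  op21 P1: load  L1 → I/M on L1; bus (none); mem=10
  op22 P1: load  L2 → I/M on L2; bus (none); mem=6
  op23 P1: load  L1 → I/M on L1; bus (none); mem=10

memory[L3] = 69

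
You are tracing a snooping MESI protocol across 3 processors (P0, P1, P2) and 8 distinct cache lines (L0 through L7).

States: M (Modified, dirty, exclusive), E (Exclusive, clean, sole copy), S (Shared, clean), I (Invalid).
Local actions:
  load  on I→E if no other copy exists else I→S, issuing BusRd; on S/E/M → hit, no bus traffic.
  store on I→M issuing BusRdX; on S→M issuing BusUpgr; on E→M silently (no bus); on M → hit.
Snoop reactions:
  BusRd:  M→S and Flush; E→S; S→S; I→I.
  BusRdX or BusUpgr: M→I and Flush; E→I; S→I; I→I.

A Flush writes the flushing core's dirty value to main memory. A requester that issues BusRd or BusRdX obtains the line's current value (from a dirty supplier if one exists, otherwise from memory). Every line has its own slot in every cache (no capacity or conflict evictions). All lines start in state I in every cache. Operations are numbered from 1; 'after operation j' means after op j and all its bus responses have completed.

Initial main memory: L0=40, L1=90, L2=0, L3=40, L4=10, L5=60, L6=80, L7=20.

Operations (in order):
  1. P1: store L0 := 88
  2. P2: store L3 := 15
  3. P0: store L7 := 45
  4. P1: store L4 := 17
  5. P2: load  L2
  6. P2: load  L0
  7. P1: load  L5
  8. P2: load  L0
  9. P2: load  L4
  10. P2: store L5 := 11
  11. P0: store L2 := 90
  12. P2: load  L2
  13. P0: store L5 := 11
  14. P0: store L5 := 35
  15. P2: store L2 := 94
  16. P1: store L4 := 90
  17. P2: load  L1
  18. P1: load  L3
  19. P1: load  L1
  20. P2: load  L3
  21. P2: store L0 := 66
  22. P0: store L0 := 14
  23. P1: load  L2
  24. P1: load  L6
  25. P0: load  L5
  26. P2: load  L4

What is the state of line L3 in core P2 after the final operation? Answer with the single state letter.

state = S

[1] P1: store L0 := 88 | P0:I, P1:M(88), P2:I | bus: BusRdX
[2] P2: store L3 := 15 | P0:I, P1:I, P2:M(15) | bus: BusRdX
[3] P0: store L7 := 45 | P0:M(45), P1:I, P2:I | bus: BusRdX
[4] P1: store L4 := 17 | P0:I, P1:M(17), P2:I | bus: BusRdX
[5] P2: load  L2 | P0:I, P1:I, P2:E(0) | bus: BusRd
[6] P2: load  L0 | P0:I, P1:S(88), P2:S(88) | bus: BusRd,Flush
[7] P1: load  L5 | P0:I, P1:E(60), P2:I | bus: BusRd
[8] P2: load  L0 | P0:I, P1:S(88), P2:S(88) | bus: none
[9] P2: load  L4 | P0:I, P1:S(17), P2:S(17) | bus: BusRd,Flush
[10] P2: store L5 := 11 | P0:I, P1:I, P2:M(11) | bus: BusRdX
[11] P0: store L2 := 90 | P0:M(90), P1:I, P2:I | bus: BusRdX
[12] P2: load  L2 | P0:S(90), P1:I, P2:S(90) | bus: BusRd,Flush
[13] P0: store L5 := 11 | P0:M(11), P1:I, P2:I | bus: BusRdX,Flush
[14] P0: store L5 := 35 | P0:M(35), P1:I, P2:I | bus: none
[15] P2: store L2 := 94 | P0:I, P1:I, P2:M(94) | bus: BusUpgr
[16] P1: store L4 := 90 | P0:I, P1:M(90), P2:I | bus: BusUpgr
[17] P2: load  L1 | P0:I, P1:I, P2:E(90) | bus: BusRd
[18] P1: load  L3 | P0:I, P1:S(15), P2:S(15) | bus: BusRd,Flush
[19] P1: load  L1 | P0:I, P1:S(90), P2:S(90) | bus: BusRd
[20] P2: load  L3 | P0:I, P1:S(15), P2:S(15) | bus: none
[21] P2: store L0 := 66 | P0:I, P1:I, P2:M(66) | bus: BusUpgr
[22] P0: store L0 := 14 | P0:M(14), P1:I, P2:I | bus: BusRdX,Flush
[23] P1: load  L2 | P0:I, P1:S(94), P2:S(94) | bus: BusRd,Flush
[24] P1: load  L6 | P0:I, P1:E(80), P2:I | bus: BusRd
[25] P0: load  L5 | P0:M(35), P1:I, P2:I | bus: none
[26] P2: load  L4 | P0:I, P1:S(90), P2:S(90) | bus: BusRd,Flush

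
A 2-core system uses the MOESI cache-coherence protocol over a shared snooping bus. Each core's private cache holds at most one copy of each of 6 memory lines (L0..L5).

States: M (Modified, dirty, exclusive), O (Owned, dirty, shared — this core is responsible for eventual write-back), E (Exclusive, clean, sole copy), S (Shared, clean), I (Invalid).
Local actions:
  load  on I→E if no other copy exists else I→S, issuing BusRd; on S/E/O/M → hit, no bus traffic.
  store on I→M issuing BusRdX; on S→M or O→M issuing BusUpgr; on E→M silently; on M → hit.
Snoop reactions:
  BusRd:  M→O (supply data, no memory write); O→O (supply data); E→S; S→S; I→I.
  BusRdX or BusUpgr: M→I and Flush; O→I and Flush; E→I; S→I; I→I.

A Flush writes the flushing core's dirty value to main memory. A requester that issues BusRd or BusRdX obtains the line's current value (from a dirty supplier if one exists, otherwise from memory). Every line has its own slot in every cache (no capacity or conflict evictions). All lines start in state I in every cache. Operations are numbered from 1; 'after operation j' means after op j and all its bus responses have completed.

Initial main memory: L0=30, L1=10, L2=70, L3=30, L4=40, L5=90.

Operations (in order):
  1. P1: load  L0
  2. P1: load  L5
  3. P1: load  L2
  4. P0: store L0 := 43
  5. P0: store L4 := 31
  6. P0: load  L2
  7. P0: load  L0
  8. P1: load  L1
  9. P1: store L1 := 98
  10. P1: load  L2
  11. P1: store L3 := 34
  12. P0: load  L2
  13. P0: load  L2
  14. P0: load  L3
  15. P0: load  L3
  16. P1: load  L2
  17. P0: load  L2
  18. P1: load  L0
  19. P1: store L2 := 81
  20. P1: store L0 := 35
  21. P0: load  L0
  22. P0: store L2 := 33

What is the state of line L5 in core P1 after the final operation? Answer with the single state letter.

[1] P1: load  L0 | P0:I, P1:E(30) | bus: BusRd
[2] P1: load  L5 | P0:I, P1:E(90) | bus: BusRd
[3] P1: load  L2 | P0:I, P1:E(70) | bus: BusRd
[4] P0: store L0 := 43 | P0:M(43), P1:I | bus: BusRdX
[5] P0: store L4 := 31 | P0:M(31), P1:I | bus: BusRdX
[6] P0: load  L2 | P0:S(70), P1:S(70) | bus: BusRd
[7] P0: load  L0 | P0:M(43), P1:I | bus: none
[8] P1: load  L1 | P0:I, P1:E(10) | bus: BusRd
[9] P1: store L1 := 98 | P0:I, P1:M(98) | bus: none
[10] P1: load  L2 | P0:S(70), P1:S(70) | bus: none
[11] P1: store L3 := 34 | P0:I, P1:M(34) | bus: BusRdX
[12] P0: load  L2 | P0:S(70), P1:S(70) | bus: none
[13] P0: load  L2 | P0:S(70), P1:S(70) | bus: none
[14] P0: load  L3 | P0:S(34), P1:O(34) | bus: BusRd
[15] P0: load  L3 | P0:S(34), P1:O(34) | bus: none
[16] P1: load  L2 | P0:S(70), P1:S(70) | bus: none
[17] P0: load  L2 | P0:S(70), P1:S(70) | bus: none
[18] P1: load  L0 | P0:O(43), P1:S(43) | bus: BusRd
[19] P1: store L2 := 81 | P0:I, P1:M(81) | bus: BusUpgr
[20] P1: store L0 := 35 | P0:I, P1:M(35) | bus: BusUpgr,Flush
[21] P0: load  L0 | P0:S(35), P1:O(35) | bus: BusRd
[22] P0: store L2 := 33 | P0:M(33), P1:I | bus: BusRdX,Flush

state = E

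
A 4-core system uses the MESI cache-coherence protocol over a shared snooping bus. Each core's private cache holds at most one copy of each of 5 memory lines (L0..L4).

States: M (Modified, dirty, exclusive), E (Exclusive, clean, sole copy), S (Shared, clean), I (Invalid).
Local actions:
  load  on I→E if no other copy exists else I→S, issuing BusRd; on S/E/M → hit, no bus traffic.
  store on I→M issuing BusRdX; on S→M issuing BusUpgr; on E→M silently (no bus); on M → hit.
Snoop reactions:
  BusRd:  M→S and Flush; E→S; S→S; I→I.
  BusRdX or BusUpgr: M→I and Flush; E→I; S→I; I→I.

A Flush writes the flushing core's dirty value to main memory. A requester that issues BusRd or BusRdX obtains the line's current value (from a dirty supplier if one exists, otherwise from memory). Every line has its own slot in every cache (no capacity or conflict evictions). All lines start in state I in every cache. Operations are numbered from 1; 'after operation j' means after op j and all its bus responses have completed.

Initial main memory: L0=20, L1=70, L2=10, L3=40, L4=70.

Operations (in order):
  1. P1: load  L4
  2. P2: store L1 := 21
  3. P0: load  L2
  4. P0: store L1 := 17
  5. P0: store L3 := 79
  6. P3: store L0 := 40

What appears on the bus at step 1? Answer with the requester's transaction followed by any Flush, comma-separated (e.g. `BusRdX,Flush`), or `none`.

bus = BusRd

1. P1: load  L4  bus=[BusRd]  L4: P0=I P1=E P2=I P3=I  mem[L4]=70
2. P2: store L1 := 21  bus=[BusRdX]  L1: P0=I P1=I P2=M P3=I  mem[L1]=70
3. P0: load  L2  bus=[BusRd]  L2: P0=E P1=I P2=I P3=I  mem[L2]=10
4. P0: store L1 := 17  bus=[BusRdX,Flush]  L1: P0=M P1=I P2=I P3=I  mem[L1]=21
5. P0: store L3 := 79  bus=[BusRdX]  L3: P0=M P1=I P2=I P3=I  mem[L3]=40
6. P3: store L0 := 40  bus=[BusRdX]  L0: P0=I P1=I P2=I P3=M  mem[L0]=20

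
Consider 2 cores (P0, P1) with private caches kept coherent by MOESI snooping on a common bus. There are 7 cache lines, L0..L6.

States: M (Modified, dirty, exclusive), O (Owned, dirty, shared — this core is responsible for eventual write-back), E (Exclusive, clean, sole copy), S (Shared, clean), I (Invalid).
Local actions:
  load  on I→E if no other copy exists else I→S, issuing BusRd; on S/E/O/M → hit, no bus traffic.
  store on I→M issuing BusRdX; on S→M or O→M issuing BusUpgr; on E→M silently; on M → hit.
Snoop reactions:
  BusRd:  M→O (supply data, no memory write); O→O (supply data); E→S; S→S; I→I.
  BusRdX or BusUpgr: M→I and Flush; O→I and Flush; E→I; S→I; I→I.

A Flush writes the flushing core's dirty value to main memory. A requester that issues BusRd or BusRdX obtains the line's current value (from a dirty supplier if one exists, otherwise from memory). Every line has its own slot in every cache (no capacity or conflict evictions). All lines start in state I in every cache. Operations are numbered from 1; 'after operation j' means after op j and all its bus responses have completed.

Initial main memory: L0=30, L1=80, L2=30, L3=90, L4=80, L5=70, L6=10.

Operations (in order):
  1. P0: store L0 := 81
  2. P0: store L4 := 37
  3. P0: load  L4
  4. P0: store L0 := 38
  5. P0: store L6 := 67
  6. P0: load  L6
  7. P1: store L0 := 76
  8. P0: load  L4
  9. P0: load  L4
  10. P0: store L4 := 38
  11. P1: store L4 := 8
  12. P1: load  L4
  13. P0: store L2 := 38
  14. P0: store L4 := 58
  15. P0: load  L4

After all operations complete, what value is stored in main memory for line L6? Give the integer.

1. P0: store L0 := 81  bus=[BusRdX]  L0: P0=M P1=I  mem[L0]=30
2. P0: store L4 := 37  bus=[BusRdX]  L4: P0=M P1=I  mem[L4]=80
3. P0: load  L4  bus=[-]  L4: P0=M P1=I  mem[L4]=80
4. P0: store L0 := 38  bus=[-]  L0: P0=M P1=I  mem[L0]=30
5. P0: store L6 := 67  bus=[BusRdX]  L6: P0=M P1=I  mem[L6]=10
6. P0: load  L6  bus=[-]  L6: P0=M P1=I  mem[L6]=10
7. P1: store L0 := 76  bus=[BusRdX,Flush]  L0: P0=I P1=M  mem[L0]=38
8. P0: load  L4  bus=[-]  L4: P0=M P1=I  mem[L4]=80
9. P0: load  L4  bus=[-]  L4: P0=M P1=I  mem[L4]=80
10. P0: store L4 := 38  bus=[-]  L4: P0=M P1=I  mem[L4]=80
11. P1: store L4 := 8  bus=[BusRdX,Flush]  L4: P0=I P1=M  mem[L4]=38
12. P1: load  L4  bus=[-]  L4: P0=I P1=M  mem[L4]=38
13. P0: store L2 := 38  bus=[BusRdX]  L2: P0=M P1=I  mem[L2]=30
14. P0: store L4 := 58  bus=[BusRdX,Flush]  L4: P0=M P1=I  mem[L4]=8
15. P0: load  L4  bus=[-]  L4: P0=M P1=I  mem[L4]=8

memory[L6] = 10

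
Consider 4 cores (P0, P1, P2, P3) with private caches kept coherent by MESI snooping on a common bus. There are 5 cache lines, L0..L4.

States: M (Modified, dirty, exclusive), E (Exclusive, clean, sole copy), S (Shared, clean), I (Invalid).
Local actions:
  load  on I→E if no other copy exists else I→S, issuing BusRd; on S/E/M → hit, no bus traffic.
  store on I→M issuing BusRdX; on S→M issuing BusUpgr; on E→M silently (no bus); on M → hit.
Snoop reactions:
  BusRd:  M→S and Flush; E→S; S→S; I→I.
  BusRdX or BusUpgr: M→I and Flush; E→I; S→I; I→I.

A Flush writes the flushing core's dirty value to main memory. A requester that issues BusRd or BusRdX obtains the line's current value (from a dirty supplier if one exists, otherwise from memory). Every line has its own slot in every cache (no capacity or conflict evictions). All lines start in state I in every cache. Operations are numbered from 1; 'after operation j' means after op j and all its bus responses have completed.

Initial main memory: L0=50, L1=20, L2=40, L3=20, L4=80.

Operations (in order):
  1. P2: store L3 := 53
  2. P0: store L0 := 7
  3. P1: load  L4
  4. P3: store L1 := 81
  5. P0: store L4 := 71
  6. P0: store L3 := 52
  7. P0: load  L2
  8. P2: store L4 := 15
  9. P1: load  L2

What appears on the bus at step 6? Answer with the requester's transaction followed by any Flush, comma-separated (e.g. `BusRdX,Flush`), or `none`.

1. P2: store L3 := 53  bus=[BusRdX]  L3: P0=I P1=I P2=M P3=I  mem[L3]=20
2. P0: store L0 := 7  bus=[BusRdX]  L0: P0=M P1=I P2=I P3=I  mem[L0]=50
3. P1: load  L4  bus=[BusRd]  L4: P0=I P1=E P2=I P3=I  mem[L4]=80
4. P3: store L1 := 81  bus=[BusRdX]  L1: P0=I P1=I P2=I P3=M  mem[L1]=20
5. P0: store L4 := 71  bus=[BusRdX]  L4: P0=M P1=I P2=I P3=I  mem[L4]=80
6. P0: store L3 := 52  bus=[BusRdX,Flush]  L3: P0=M P1=I P2=I P3=I  mem[L3]=53
7. P0: load  L2  bus=[BusRd]  L2: P0=E P1=I P2=I P3=I  mem[L2]=40
8. P2: store L4 := 15  bus=[BusRdX,Flush]  L4: P0=I P1=I P2=M P3=I  mem[L4]=71
9. P1: load  L2  bus=[BusRd]  L2: P0=S P1=S P2=I P3=I  mem[L2]=40

bus = BusRdX,Flush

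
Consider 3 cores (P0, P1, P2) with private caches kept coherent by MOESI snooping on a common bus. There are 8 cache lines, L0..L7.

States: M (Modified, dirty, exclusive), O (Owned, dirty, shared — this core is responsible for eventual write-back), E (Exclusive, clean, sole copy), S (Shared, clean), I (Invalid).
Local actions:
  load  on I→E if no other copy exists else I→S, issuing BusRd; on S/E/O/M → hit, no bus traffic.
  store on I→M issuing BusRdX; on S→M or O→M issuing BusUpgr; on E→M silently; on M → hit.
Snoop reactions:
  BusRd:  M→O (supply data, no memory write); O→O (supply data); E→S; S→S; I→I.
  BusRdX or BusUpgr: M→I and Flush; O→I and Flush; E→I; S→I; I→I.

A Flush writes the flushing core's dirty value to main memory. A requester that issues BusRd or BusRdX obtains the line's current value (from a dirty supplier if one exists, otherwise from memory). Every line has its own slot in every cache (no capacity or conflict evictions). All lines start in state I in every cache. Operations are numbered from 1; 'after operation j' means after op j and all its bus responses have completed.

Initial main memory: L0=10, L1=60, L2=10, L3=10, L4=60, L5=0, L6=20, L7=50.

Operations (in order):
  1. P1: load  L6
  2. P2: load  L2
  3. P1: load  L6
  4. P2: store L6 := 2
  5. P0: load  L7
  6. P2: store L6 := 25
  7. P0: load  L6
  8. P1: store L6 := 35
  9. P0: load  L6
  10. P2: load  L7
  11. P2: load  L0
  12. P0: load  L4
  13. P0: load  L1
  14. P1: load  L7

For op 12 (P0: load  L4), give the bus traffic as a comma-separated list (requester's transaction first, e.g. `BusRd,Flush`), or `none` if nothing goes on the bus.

step 1: P1: load  L6  ⟶  IEI  (L6)  txn=BusRd  M[L6]=20
step 2: P2: load  L2  ⟶  IIE  (L2)  txn=BusRd  M[L2]=10
step 3: P1: load  L6  ⟶  IEI  (L6)  txn=∅  M[L6]=20
step 4: P2: store L6 := 2  ⟶  IIM  (L6)  txn=BusRdX  M[L6]=20
step 5: P0: load  L7  ⟶  EII  (L7)  txn=BusRd  M[L7]=50
step 6: P2: store L6 := 25  ⟶  IIM  (L6)  txn=∅  M[L6]=20
step 7: P0: load  L6  ⟶  SIO  (L6)  txn=BusRd  M[L6]=20
step 8: P1: store L6 := 35  ⟶  IMI  (L6)  txn=BusRdX+Flush  M[L6]=25
step 9: P0: load  L6  ⟶  SOI  (L6)  txn=BusRd  M[L6]=25
step 10: P2: load  L7  ⟶  SIS  (L7)  txn=BusRd  M[L7]=50
step 11: P2: load  L0  ⟶  IIE  (L0)  txn=BusRd  M[L0]=10
step 12: P0: load  L4  ⟶  EII  (L4)  txn=BusRd  M[L4]=60
step 13: P0: load  L1  ⟶  EII  (L1)  txn=BusRd  M[L1]=60
step 14: P1: load  L7  ⟶  SSS  (L7)  txn=BusRd  M[L7]=50

bus = BusRd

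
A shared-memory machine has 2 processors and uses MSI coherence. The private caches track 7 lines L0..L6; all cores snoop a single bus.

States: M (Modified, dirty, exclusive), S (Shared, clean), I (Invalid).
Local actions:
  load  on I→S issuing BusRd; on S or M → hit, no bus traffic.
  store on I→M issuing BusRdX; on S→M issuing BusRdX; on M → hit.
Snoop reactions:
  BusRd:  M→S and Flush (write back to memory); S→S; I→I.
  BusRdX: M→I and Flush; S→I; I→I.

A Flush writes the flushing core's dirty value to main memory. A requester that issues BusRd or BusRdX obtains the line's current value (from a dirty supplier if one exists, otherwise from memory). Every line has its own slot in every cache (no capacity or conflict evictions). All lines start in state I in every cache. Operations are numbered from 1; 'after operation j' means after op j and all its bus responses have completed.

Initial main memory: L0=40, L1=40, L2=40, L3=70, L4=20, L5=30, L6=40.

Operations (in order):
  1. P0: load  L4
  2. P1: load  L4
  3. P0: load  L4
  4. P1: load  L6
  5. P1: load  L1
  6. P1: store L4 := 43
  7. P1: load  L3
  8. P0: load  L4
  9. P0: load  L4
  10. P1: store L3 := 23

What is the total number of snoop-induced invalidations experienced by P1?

invalidations = 0

1. P0: load  L4  bus=[BusRd]  L4: P0=S P1=I  mem[L4]=20
2. P1: load  L4  bus=[BusRd]  L4: P0=S P1=S  mem[L4]=20
3. P0: load  L4  bus=[-]  L4: P0=S P1=S  mem[L4]=20
4. P1: load  L6  bus=[BusRd]  L6: P0=I P1=S  mem[L6]=40
5. P1: load  L1  bus=[BusRd]  L1: P0=I P1=S  mem[L1]=40
6. P1: store L4 := 43  bus=[BusRdX]  L4: P0=I P1=M  mem[L4]=20
7. P1: load  L3  bus=[BusRd]  L3: P0=I P1=S  mem[L3]=70
8. P0: load  L4  bus=[BusRd,Flush]  L4: P0=S P1=S  mem[L4]=43
9. P0: load  L4  bus=[-]  L4: P0=S P1=S  mem[L4]=43
10. P1: store L3 := 23  bus=[BusRdX]  L3: P0=I P1=M  mem[L3]=70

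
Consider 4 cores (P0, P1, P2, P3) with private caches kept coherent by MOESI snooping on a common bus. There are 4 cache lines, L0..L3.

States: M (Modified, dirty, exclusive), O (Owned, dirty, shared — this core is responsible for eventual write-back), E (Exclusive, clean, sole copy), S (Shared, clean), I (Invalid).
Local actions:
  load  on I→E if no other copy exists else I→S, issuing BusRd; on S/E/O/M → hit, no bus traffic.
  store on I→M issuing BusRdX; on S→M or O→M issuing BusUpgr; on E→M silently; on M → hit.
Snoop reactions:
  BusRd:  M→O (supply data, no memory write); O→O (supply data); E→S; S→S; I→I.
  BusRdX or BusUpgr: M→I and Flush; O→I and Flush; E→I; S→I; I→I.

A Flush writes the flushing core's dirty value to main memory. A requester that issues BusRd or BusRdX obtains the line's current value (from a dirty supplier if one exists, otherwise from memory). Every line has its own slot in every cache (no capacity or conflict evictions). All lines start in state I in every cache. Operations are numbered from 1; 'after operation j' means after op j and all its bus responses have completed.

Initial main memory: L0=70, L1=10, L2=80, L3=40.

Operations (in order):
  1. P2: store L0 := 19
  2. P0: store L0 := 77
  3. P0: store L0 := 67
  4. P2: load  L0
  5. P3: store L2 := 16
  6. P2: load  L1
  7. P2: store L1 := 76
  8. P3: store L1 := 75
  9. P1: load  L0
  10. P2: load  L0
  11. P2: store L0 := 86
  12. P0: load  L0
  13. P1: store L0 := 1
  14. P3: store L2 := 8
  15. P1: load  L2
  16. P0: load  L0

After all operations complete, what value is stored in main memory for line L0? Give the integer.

  op1 P2: store L0 := 19 → I/I/M/I on L0; bus BusRdX; mem=70
  op2 P0: store L0 := 77 → M/I/I/I on L0; bus BusRdX Flush; mem=19
  op3 P0: store L0 := 67 → M/I/I/I on L0; bus (none); mem=19
  op4 P2: load  L0 → O/I/S/I on L0; bus BusRd; mem=19
  op5 P3: store L2 := 16 → I/I/I/M on L2; bus BusRdX; mem=80
  op6 P2: load  L1 → I/I/E/I on L1; bus BusRd; mem=10
  op7 P2: store L1 := 76 → I/I/M/I on L1; bus (none); mem=10
  op8 P3: store L1 := 75 → I/I/I/M on L1; bus BusRdX Flush; mem=76
  op9 P1: load  L0 → O/S/S/I on L0; bus BusRd; mem=19
  op10 P2: load  L0 → O/S/S/I on L0; bus (none); mem=19
  op11 P2: store L0 := 86 → I/I/M/I on L0; bus BusUpgr Flush; mem=67
  op12 P0: load  L0 → S/I/O/I on L0; bus BusRd; mem=67
  op13 P1: store L0 := 1 → I/M/I/I on L0; bus BusRdX Flush; mem=86
  op14 P3: store L2 := 8 → I/I/I/M on L2; bus (none); mem=80
  op15 P1: load  L2 → I/S/I/O on L2; bus BusRd; mem=80
  op16 P0: load  L0 → S/O/I/I on L0; bus BusRd; mem=86

memory[L0] = 86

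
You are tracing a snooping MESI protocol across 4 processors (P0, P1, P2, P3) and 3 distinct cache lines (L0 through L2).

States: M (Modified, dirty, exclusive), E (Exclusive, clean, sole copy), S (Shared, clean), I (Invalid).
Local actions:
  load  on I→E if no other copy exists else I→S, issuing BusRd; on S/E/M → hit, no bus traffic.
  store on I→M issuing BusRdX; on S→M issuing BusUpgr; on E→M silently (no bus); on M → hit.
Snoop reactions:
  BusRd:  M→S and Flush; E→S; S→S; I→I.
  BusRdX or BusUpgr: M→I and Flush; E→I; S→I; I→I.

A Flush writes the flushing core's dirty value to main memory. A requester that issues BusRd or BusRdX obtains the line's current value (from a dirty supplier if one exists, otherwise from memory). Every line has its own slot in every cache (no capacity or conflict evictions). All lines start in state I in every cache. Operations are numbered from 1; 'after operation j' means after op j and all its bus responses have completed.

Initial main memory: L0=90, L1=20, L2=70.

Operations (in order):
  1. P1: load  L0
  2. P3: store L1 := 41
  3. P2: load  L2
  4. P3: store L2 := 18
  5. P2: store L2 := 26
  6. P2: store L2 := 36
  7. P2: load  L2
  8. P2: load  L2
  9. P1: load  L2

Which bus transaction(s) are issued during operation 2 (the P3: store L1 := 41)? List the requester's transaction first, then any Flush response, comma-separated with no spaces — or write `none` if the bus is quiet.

bus = BusRdX

1. P1: load  L0  bus=[BusRd]  L0: P0=I P1=E P2=I P3=I  mem[L0]=90
2. P3: store L1 := 41  bus=[BusRdX]  L1: P0=I P1=I P2=I P3=M  mem[L1]=20
3. P2: load  L2  bus=[BusRd]  L2: P0=I P1=I P2=E P3=I  mem[L2]=70
4. P3: store L2 := 18  bus=[BusRdX]  L2: P0=I P1=I P2=I P3=M  mem[L2]=70
5. P2: store L2 := 26  bus=[BusRdX,Flush]  L2: P0=I P1=I P2=M P3=I  mem[L2]=18
6. P2: store L2 := 36  bus=[-]  L2: P0=I P1=I P2=M P3=I  mem[L2]=18
7. P2: load  L2  bus=[-]  L2: P0=I P1=I P2=M P3=I  mem[L2]=18
8. P2: load  L2  bus=[-]  L2: P0=I P1=I P2=M P3=I  mem[L2]=18
9. P1: load  L2  bus=[BusRd,Flush]  L2: P0=I P1=S P2=S P3=I  mem[L2]=36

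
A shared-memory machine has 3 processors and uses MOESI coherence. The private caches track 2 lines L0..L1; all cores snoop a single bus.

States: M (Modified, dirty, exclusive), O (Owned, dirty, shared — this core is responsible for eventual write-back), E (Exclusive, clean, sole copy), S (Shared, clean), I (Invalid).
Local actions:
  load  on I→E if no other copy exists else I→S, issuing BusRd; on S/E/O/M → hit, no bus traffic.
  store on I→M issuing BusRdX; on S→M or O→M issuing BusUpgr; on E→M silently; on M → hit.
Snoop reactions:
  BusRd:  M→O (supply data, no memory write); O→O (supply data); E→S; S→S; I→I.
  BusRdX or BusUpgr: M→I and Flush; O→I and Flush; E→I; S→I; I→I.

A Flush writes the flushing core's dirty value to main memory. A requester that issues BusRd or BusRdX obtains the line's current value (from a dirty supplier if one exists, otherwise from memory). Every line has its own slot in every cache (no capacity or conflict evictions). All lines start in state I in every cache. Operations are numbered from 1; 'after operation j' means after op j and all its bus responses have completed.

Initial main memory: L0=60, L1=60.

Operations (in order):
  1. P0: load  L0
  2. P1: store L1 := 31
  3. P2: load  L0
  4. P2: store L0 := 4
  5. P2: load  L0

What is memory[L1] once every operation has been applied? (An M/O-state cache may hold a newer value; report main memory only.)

memory[L1] = 60

[1] P0: load  L0 | P0:E(60), P1:I, P2:I | bus: BusRd
[2] P1: store L1 := 31 | P0:I, P1:M(31), P2:I | bus: BusRdX
[3] P2: load  L0 | P0:S(60), P1:I, P2:S(60) | bus: BusRd
[4] P2: store L0 := 4 | P0:I, P1:I, P2:M(4) | bus: BusUpgr
[5] P2: load  L0 | P0:I, P1:I, P2:M(4) | bus: none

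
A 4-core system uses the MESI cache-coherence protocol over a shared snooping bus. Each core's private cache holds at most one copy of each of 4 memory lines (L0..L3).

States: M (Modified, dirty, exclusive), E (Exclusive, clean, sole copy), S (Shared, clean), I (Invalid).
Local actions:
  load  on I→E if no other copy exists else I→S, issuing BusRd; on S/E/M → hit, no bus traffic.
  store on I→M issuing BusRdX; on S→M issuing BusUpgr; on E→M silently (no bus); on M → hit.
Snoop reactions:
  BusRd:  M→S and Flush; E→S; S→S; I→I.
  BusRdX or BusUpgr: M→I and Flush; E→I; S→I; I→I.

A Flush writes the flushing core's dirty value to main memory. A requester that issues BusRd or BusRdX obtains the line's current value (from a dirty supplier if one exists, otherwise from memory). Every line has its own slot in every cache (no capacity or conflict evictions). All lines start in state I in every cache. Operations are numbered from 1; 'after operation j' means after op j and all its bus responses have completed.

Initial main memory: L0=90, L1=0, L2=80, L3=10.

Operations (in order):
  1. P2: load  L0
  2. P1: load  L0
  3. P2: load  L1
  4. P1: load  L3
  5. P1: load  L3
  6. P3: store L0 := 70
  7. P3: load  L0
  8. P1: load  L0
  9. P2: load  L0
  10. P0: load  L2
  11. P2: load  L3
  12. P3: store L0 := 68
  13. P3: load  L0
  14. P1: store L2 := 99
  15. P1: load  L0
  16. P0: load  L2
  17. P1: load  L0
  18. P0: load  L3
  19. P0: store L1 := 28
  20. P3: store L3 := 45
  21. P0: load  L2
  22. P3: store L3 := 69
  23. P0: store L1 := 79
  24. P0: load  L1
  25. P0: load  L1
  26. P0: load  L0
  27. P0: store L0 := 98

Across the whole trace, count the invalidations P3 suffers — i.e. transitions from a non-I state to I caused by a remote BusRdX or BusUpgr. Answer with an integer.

1. P2: load  L0  bus=[BusRd]  L0: P0=I P1=I P2=E P3=I  mem[L0]=90
2. P1: load  L0  bus=[BusRd]  L0: P0=I P1=S P2=S P3=I  mem[L0]=90
3. P2: load  L1  bus=[BusRd]  L1: P0=I P1=I P2=E P3=I  mem[L1]=0
4. P1: load  L3  bus=[BusRd]  L3: P0=I P1=E P2=I P3=I  mem[L3]=10
5. P1: load  L3  bus=[-]  L3: P0=I P1=E P2=I P3=I  mem[L3]=10
6. P3: store L0 := 70  bus=[BusRdX]  L0: P0=I P1=I P2=I P3=M  mem[L0]=90
7. P3: load  L0  bus=[-]  L0: P0=I P1=I P2=I P3=M  mem[L0]=90
8. P1: load  L0  bus=[BusRd,Flush]  L0: P0=I P1=S P2=I P3=S  mem[L0]=70
9. P2: load  L0  bus=[BusRd]  L0: P0=I P1=S P2=S P3=S  mem[L0]=70
10. P0: load  L2  bus=[BusRd]  L2: P0=E P1=I P2=I P3=I  mem[L2]=80
11. P2: load  L3  bus=[BusRd]  L3: P0=I P1=S P2=S P3=I  mem[L3]=10
12. P3: store L0 := 68  bus=[BusUpgr]  L0: P0=I P1=I P2=I P3=M  mem[L0]=70
13. P3: load  L0  bus=[-]  L0: P0=I P1=I P2=I P3=M  mem[L0]=70
14. P1: store L2 := 99  bus=[BusRdX]  L2: P0=I P1=M P2=I P3=I  mem[L2]=80
15. P1: load  L0  bus=[BusRd,Flush]  L0: P0=I P1=S P2=I P3=S  mem[L0]=68
16. P0: load  L2  bus=[BusRd,Flush]  L2: P0=S P1=S P2=I P3=I  mem[L2]=99
17. P1: load  L0  bus=[-]  L0: P0=I P1=S P2=I P3=S  mem[L0]=68
18. P0: load  L3  bus=[BusRd]  L3: P0=S P1=S P2=S P3=I  mem[L3]=10
19. P0: store L1 := 28  bus=[BusRdX]  L1: P0=M P1=I P2=I P3=I  mem[L1]=0
20. P3: store L3 := 45  bus=[BusRdX]  L3: P0=I P1=I P2=I P3=M  mem[L3]=10
21. P0: load  L2  bus=[-]  L2: P0=S P1=S P2=I P3=I  mem[L2]=99
22. P3: store L3 := 69  bus=[-]  L3: P0=I P1=I P2=I P3=M  mem[L3]=10
23. P0: store L1 := 79  bus=[-]  L1: P0=M P1=I P2=I P3=I  mem[L1]=0
24. P0: load  L1  bus=[-]  L1: P0=M P1=I P2=I P3=I  mem[L1]=0
25. P0: load  L1  bus=[-]  L1: P0=M P1=I P2=I P3=I  mem[L1]=0
26. P0: load  L0  bus=[BusRd]  L0: P0=S P1=S P2=I P3=S  mem[L0]=68
27. P0: store L0 := 98  bus=[BusUpgr]  L0: P0=M P1=I P2=I P3=I  mem[L0]=68

invalidations = 1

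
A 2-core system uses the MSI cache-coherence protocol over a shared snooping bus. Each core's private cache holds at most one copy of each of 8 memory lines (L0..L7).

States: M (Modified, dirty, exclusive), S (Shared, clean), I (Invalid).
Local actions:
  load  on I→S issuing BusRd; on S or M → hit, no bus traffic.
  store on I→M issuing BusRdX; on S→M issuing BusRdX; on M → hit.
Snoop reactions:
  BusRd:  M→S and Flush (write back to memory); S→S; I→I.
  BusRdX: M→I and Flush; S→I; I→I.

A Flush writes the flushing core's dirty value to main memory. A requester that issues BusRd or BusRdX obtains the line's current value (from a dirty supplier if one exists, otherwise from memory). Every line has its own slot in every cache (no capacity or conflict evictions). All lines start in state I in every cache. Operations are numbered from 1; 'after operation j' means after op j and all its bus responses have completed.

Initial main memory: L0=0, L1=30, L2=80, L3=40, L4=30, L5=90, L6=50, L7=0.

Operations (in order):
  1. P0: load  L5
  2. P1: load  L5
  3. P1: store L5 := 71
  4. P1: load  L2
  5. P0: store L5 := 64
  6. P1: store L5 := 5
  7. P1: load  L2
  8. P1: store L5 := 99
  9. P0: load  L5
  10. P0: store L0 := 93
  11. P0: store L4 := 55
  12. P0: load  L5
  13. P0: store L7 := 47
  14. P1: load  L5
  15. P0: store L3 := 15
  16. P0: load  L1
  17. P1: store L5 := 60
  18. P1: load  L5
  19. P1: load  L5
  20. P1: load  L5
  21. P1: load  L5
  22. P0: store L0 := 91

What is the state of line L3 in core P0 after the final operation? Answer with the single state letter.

1. P0: load  L5  bus=[BusRd]  L5: P0=S P1=I  mem[L5]=90
2. P1: load  L5  bus=[BusRd]  L5: P0=S P1=S  mem[L5]=90
3. P1: store L5 := 71  bus=[BusRdX]  L5: P0=I P1=M  mem[L5]=90
4. P1: load  L2  bus=[BusRd]  L2: P0=I P1=S  mem[L2]=80
5. P0: store L5 := 64  bus=[BusRdX,Flush]  L5: P0=M P1=I  mem[L5]=71
6. P1: store L5 := 5  bus=[BusRdX,Flush]  L5: P0=I P1=M  mem[L5]=64
7. P1: load  L2  bus=[-]  L2: P0=I P1=S  mem[L2]=80
8. P1: store L5 := 99  bus=[-]  L5: P0=I P1=M  mem[L5]=64
9. P0: load  L5  bus=[BusRd,Flush]  L5: P0=S P1=S  mem[L5]=99
10. P0: store L0 := 93  bus=[BusRdX]  L0: P0=M P1=I  mem[L0]=0
11. P0: store L4 := 55  bus=[BusRdX]  L4: P0=M P1=I  mem[L4]=30
12. P0: load  L5  bus=[-]  L5: P0=S P1=S  mem[L5]=99
13. P0: store L7 := 47  bus=[BusRdX]  L7: P0=M P1=I  mem[L7]=0
14. P1: load  L5  bus=[-]  L5: P0=S P1=S  mem[L5]=99
15. P0: store L3 := 15  bus=[BusRdX]  L3: P0=M P1=I  mem[L3]=40
16. P0: load  L1  bus=[BusRd]  L1: P0=S P1=I  mem[L1]=30
17. P1: store L5 := 60  bus=[BusRdX]  L5: P0=I P1=M  mem[L5]=99
18. P1: load  L5  bus=[-]  L5: P0=I P1=M  mem[L5]=99
19. P1: load  L5  bus=[-]  L5: P0=I P1=M  mem[L5]=99
20. P1: load  L5  bus=[-]  L5: P0=I P1=M  mem[L5]=99
21. P1: load  L5  bus=[-]  L5: P0=I P1=M  mem[L5]=99
22. P0: store L0 := 91  bus=[-]  L0: P0=M P1=I  mem[L0]=0

state = M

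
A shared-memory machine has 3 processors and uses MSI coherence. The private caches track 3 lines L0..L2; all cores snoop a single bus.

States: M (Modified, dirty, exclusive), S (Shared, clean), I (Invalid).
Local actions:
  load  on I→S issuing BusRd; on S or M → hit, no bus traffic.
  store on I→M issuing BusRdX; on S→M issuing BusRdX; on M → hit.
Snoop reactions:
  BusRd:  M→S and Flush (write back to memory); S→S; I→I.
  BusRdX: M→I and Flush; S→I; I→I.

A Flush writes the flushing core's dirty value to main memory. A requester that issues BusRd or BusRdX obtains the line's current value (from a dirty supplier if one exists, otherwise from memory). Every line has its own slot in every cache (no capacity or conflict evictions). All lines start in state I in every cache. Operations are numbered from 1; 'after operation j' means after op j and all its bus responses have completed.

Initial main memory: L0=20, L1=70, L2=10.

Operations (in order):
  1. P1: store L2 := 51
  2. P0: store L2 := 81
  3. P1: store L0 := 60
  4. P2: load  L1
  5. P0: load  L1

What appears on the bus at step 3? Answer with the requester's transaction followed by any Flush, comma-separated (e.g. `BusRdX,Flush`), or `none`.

bus = BusRdX

[1] P1: store L2 := 51 | P0:I, P1:M(51), P2:I | bus: BusRdX
[2] P0: store L2 := 81 | P0:M(81), P1:I, P2:I | bus: BusRdX,Flush
[3] P1: store L0 := 60 | P0:I, P1:M(60), P2:I | bus: BusRdX
[4] P2: load  L1 | P0:I, P1:I, P2:S(70) | bus: BusRd
[5] P0: load  L1 | P0:S(70), P1:I, P2:S(70) | bus: BusRd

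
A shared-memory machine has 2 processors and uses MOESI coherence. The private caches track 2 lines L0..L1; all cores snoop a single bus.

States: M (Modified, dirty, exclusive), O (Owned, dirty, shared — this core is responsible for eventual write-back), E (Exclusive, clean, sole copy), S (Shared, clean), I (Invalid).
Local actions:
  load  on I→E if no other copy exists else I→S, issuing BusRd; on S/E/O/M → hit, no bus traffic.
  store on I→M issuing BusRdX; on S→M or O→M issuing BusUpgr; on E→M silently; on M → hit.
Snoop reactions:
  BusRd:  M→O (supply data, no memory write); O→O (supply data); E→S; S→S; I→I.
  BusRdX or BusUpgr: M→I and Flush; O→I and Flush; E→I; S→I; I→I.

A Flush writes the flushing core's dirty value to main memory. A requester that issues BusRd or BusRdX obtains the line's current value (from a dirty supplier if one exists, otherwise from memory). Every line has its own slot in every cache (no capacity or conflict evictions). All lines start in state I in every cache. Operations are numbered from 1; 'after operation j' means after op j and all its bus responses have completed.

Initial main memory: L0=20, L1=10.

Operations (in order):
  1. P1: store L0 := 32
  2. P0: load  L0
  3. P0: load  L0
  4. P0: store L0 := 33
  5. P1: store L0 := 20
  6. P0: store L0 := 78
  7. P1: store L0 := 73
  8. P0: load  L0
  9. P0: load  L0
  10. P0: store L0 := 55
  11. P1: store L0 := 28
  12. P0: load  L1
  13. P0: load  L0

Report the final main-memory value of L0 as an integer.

  op1 P1: store L0 := 32 → I/M on L0; bus BusRdX; mem=20
  op2 P0: load  L0 → S/O on L0; bus BusRd; mem=20
  op3 P0: load  L0 → S/O on L0; bus (none); mem=20
  op4 P0: store L0 := 33 → M/I on L0; bus BusUpgr Flush; mem=32
  op5 P1: store L0 := 20 → I/M on L0; bus BusRdX Flush; mem=33
  op6 P0: store L0 := 78 → M/I on L0; bus BusRdX Flush; mem=20
  op7 P1: store L0 := 73 → I/M on L0; bus BusRdX Flush; mem=78
  op8 P0: load  L0 → S/O on L0; bus BusRd; mem=78
  op9 P0: load  L0 → S/O on L0; bus (none); mem=78
  op10 P0: store L0 := 55 → M/I on L0; bus BusUpgr Flush; mem=73
  op11 P1: store L0 := 28 → I/M on L0; bus BusRdX Flush; mem=55
  op12 P0: load  L1 → E/I on L1; bus BusRd; mem=10
  op13 P0: load  L0 → S/O on L0; bus BusRd; mem=55

memory[L0] = 55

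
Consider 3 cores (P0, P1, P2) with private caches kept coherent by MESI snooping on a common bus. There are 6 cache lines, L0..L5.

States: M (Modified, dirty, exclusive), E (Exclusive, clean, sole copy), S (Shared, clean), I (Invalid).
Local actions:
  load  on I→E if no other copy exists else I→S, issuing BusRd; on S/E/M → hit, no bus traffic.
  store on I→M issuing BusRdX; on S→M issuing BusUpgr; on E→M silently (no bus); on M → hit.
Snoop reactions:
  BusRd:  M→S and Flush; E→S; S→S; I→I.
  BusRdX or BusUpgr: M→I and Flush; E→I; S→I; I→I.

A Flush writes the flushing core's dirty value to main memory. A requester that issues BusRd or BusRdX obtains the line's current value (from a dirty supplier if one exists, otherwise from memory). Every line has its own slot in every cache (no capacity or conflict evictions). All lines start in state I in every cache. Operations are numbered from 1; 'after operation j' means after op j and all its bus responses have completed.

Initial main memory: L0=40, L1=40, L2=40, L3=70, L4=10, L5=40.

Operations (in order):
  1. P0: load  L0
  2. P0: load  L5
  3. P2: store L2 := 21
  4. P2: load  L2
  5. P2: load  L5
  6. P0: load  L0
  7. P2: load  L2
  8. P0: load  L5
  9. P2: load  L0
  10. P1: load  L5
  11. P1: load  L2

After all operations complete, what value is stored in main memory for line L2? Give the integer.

memory[L2] = 21

  op1 P0: load  L0 → E/I/I on L0; bus BusRd; mem=40
  op2 P0: load  L5 → E/I/I on L5; bus BusRd; mem=40
  op3 P2: store L2 := 21 → I/I/M on L2; bus BusRdX; mem=40
  op4 P2: load  L2 → I/I/M on L2; bus (none); mem=40
  op5 P2: load  L5 → S/I/S on L5; bus BusRd; mem=40
  op6 P0: load  L0 → E/I/I on L0; bus (none); mem=40
  op7 P2: load  L2 → I/I/M on L2; bus (none); mem=40
  op8 P0: load  L5 → S/I/S on L5; bus (none); mem=40
  op9 P2: load  L0 → S/I/S on L0; bus BusRd; mem=40
  op10 P1: load  L5 → S/S/S on L5; bus BusRd; mem=40
  op11 P1: load  L2 → I/S/S on L2; bus BusRd Flush; mem=21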